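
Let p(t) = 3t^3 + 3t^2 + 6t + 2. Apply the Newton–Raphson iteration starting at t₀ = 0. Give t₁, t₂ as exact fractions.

t₁ = -1/3, t₂ = -17/45

p'(t) = 9t^2 + 6t + 6.
p(0) = 2, p'(0) = 6, so t₁ = 0 - 2/6 = -1/3.
p(-1/3) = 2/9, p'(-1/3) = 5, so t₂ = (-1/3) - (2/9)/5 = -17/45.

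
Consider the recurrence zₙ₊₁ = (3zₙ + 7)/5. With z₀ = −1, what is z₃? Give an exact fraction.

z₁ = (3·(−1) + 7)/5 = 4/5.
z₂ = (3·(4/5) + 7)/5 = 47/25.
z₃ = (3·(47/25) + 7)/5 = 316/125.

316/125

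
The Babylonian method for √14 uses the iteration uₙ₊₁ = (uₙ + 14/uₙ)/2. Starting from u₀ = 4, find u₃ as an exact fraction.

403201/107760

u₁ = (4 + 14/4)/2 = 15/4.
u₂ = (15/4 + 14/(15/4))/2 = 449/120.
u₃ = (449/120 + 14/(449/120))/2 = 403201/107760.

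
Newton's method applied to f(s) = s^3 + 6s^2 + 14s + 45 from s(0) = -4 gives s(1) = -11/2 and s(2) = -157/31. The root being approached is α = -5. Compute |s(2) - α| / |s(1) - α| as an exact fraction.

s(1) - α = -11/2 - (-5) = -11/2 + 5 = -1/2, so |s(1) - α| = 1/2.
s(2) - α = -157/31 - (-5) = -157/31 + 5 = -2/31, so |s(2) - α| = 2/31.
Ratio = (2/31) / (1/2) = 4/31.

4/31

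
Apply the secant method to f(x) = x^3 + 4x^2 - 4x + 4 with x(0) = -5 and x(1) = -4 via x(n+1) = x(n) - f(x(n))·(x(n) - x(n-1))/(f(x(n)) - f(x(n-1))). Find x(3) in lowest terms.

-11257/2263

f(-5) = -1, f(-4) = 20. x(2) = (-4) - 20·((-4) - (-5))/(20 - (-1)) = -104/21.
f(-4) = 20, f(-104/21) = 4180/9261. x(3) = (-104/21) - (4180/9261)·((-104/21) - (-4))/((4180/9261) - 20) = -11257/2263.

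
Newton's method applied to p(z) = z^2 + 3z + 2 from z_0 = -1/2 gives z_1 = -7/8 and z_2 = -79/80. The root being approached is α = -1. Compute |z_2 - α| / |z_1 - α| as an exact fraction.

1/10

z_1 - α = -7/8 - (-1) = -7/8 + 1 = 1/8, so |z_1 - α| = 1/8.
z_2 - α = -79/80 - (-1) = -79/80 + 1 = 1/80, so |z_2 - α| = 1/80.
Ratio = (1/80) / (1/8) = 1/10.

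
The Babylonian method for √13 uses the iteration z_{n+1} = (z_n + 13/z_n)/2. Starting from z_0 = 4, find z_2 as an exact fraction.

1673/464

z_1 = (4 + 13/4)/2 = 29/8.
z_2 = (29/8 + 13/(29/8))/2 = 1673/464.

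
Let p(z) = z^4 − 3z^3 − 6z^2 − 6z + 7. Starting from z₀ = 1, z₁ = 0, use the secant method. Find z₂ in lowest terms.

p(1) = −7, p(0) = 7. z₂ = 0 − 7·(0 − 1)/(7 − (−7)) = 1/2.

1/2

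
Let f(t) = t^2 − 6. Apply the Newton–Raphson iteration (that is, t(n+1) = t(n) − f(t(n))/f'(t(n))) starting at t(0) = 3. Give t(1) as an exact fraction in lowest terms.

5/2

f'(t) = 2t.
f(3) = 3, f'(3) = 6, so t(1) = 3 − 3/6 = 5/2.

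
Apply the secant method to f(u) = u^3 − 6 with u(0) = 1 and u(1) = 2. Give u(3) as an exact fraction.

459/254

f(1) = −5, f(2) = 2. u(2) = 2 − 2·(2 − 1)/(2 − (−5)) = 12/7.
f(2) = 2, f(12/7) = −330/343. u(3) = (12/7) − (−330/343)·((12/7) − 2)/((−330/343) − 2) = 459/254.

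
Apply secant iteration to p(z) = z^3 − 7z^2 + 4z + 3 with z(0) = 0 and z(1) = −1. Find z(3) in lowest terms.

p(0) = 3, p(−1) = −9. z(2) = (−1) − (−9)·((−1) − 0)/((−9) − 3) = −1/4.
p(−1) = −9, p(−1/4) = 99/64. z(3) = (−1/4) − (99/64)·((−1/4) − (−1))/((99/64) − (−9)) = −9/25.

−9/25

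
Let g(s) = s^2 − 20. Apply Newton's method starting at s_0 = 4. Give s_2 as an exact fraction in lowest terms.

g'(s) = 2s.
g(4) = −4, g'(4) = 8, so s_1 = 4 − (−4)/8 = 9/2.
g(9/2) = 1/4, g'(9/2) = 9, so s_2 = (9/2) − (1/4)/9 = 161/36.

161/36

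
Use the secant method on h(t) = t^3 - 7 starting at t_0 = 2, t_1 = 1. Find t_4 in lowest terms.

10814185/5656543

h(2) = 1, h(1) = -6. t_2 = 1 - (-6)·(1 - 2)/((-6) - 1) = 13/7.
h(1) = -6, h(13/7) = -204/343. t_3 = (13/7) - (-204/343)·((13/7) - 1)/((-204/343) - (-6)) = 201/103.
h(13/7) = -204/343, h(201/103) = 471512/1092727. t_4 = (201/103) - (471512/1092727)·((201/103) - (13/7))/((471512/1092727) - (-204/343)) = 10814185/5656543.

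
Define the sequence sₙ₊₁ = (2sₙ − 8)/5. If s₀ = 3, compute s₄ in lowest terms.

s₁ = (2·3 − 8)/5 = −2/5.
s₂ = (2·(−2/5) − 8)/5 = −44/25.
s₃ = (2·(−44/25) − 8)/5 = −288/125.
s₄ = (2·(−288/125) − 8)/5 = −1576/625.

−1576/625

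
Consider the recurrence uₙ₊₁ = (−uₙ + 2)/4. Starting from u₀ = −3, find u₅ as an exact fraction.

413/1024

u₁ = (−(−3) + 2)/4 = 5/4.
u₂ = (−(5/4) + 2)/4 = 3/16.
u₃ = (−(3/16) + 2)/4 = 29/64.
u₄ = (−(29/64) + 2)/4 = 99/256.
u₅ = (−(99/256) + 2)/4 = 413/1024.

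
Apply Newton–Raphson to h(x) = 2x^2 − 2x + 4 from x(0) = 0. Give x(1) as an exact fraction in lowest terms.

h'(x) = 4x − 2.
h(0) = 4, h'(0) = −2, so x(1) = 0 − 4/(−2) = 2.

2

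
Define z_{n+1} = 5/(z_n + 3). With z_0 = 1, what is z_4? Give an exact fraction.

355/298

z_1 = 5/(1 + 3) = 5/4.
z_2 = 5/(5/4 + 3) = 20/17.
z_3 = 5/(20/17 + 3) = 85/71.
z_4 = 5/(85/71 + 3) = 355/298.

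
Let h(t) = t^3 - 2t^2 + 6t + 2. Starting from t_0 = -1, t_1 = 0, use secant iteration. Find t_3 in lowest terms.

h(-1) = -7, h(0) = 2. t_2 = 0 - 2·(0 - (-1))/(2 - (-7)) = -2/9.
h(0) = 2, h(-2/9) = 406/729. t_3 = (-2/9) - (406/729)·((-2/9) - 0)/((406/729) - 2) = -81/263.

-81/263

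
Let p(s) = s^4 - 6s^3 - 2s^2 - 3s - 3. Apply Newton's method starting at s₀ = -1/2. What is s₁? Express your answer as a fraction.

-67/96

p'(s) = 4s^3 - 18s^2 - 4s - 3.
p(-1/2) = -19/16, p'(-1/2) = -6, so s₁ = (-1/2) - (-19/16)/(-6) = -67/96.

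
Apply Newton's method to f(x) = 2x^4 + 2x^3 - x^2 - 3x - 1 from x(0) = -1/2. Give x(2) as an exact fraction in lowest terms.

-2481/5888

f'(x) = 8x^3 + 6x^2 - 2x - 3.
f(-1/2) = 1/8, f'(-1/2) = -3/2, so x(1) = (-1/2) - (1/8)/(-3/2) = -5/12.
f(-5/12) = -83/10368, f'(-5/12) = -46/27, so x(2) = (-5/12) - (-83/10368)/(-46/27) = -2481/5888.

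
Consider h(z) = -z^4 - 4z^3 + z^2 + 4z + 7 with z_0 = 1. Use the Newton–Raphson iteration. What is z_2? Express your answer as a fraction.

h'(z) = -4z^3 - 12z^2 + 2z + 4.
h(1) = 7, h'(1) = -10, so z_1 = 1 - 7/(-10) = 17/10.
h(17/10) = -113141/10000, h'(17/10) = -11733/250, so z_2 = (17/10) - (-113141/10000)/(-11733/250) = 684703/469320.

684703/469320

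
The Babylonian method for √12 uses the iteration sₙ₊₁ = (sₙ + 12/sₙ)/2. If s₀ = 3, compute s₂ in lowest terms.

97/28

s₁ = (3 + 12/3)/2 = 7/2.
s₂ = (7/2 + 12/(7/2))/2 = 97/28.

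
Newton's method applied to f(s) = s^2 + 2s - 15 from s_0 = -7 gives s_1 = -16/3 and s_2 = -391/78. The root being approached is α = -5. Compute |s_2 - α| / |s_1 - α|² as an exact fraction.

3/26

s_1 - α = -16/3 - (-5) = -16/3 + 5 = -1/3, so |s_1 - α| = 1/3.
s_2 - α = -391/78 - (-5) = -391/78 + 5 = -1/78, so |s_2 - α| = 1/78.
|s_1 - α|² = 1/9.
Ratio = (1/78) / (1/9) = 3/26.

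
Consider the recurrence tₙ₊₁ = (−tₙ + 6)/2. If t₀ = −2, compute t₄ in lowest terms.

7/4

t₁ = (−(−2) + 6)/2 = 4.
t₂ = (−4 + 6)/2 = 1.
t₃ = (−1 + 6)/2 = 5/2.
t₄ = (−(5/2) + 6)/2 = 7/4.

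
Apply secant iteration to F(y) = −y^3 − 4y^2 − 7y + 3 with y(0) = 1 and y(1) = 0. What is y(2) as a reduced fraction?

F(1) = −9, F(0) = 3. y(2) = 0 − 3·(0 − 1)/(3 − (−9)) = 1/4.

1/4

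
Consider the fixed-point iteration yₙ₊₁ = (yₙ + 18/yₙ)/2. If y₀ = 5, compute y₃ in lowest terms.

y₁ = (5 + 18/5)/2 = 43/10.
y₂ = (43/10 + 18/(43/10))/2 = 3649/860.
y₃ = (3649/860 + 18/(3649/860))/2 = 26628001/6276280.

26628001/6276280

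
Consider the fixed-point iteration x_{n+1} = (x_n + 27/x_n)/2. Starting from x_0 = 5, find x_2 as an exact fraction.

x_1 = (5 + 27/5)/2 = 26/5.
x_2 = (26/5 + 27/(26/5))/2 = 1351/260.

1351/260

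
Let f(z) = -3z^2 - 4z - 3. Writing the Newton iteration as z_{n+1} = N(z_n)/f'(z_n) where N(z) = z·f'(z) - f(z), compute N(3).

f'(z) = -6z - 4.
N(z) = z·f'(z) - f(z) = z·(-6z - 4) - (-3z^2 - 4z - 3) = -3z^2 + 3.
N(3) = -24.

-24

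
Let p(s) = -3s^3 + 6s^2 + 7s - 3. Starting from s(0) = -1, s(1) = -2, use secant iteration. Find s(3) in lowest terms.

p(-1) = -1, p(-2) = 31. s(2) = (-2) - 31·((-2) - (-1))/(31 - (-1)) = -33/32.
p(-2) = 31, p(-33/32) = -17949/32768. s(3) = (-33/32) - (-17949/32768)·((-33/32) - (-2))/((-17949/32768) - 31) = -34950/33347.

-34950/33347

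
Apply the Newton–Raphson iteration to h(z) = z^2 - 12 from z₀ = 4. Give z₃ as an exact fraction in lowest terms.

18817/5432

h'(z) = 2z.
h(4) = 4, h'(4) = 8, so z₁ = 4 - 4/8 = 7/2.
h(7/2) = 1/4, h'(7/2) = 7, so z₂ = (7/2) - (1/4)/7 = 97/28.
h(97/28) = 1/784, h'(97/28) = 97/14, so z₃ = (97/28) - (1/784)/(97/14) = 18817/5432.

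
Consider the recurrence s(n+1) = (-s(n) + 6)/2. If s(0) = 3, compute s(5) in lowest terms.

s(1) = (-3 + 6)/2 = 3/2.
s(2) = (-(3/2) + 6)/2 = 9/4.
s(3) = (-(9/4) + 6)/2 = 15/8.
s(4) = (-(15/8) + 6)/2 = 33/16.
s(5) = (-(33/16) + 6)/2 = 63/32.

63/32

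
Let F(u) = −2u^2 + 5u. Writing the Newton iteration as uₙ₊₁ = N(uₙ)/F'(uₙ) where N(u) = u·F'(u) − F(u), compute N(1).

F'(u) = −4u + 5.
N(u) = u·F'(u) − F(u) = u·(−4u + 5) − (−2u^2 + 5u) = −2u^2.
N(1) = −2.

−2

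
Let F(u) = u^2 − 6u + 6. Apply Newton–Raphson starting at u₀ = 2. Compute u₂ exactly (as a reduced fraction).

F'(u) = 2u − 6.
F(2) = −2, F'(2) = −2, so u₁ = 2 − (−2)/(−2) = 1.
F(1) = 1, F'(1) = −4, so u₂ = 1 − 1/(−4) = 5/4.

5/4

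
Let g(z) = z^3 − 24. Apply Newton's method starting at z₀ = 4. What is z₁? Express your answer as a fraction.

19/6

g'(z) = 3z^2.
g(4) = 40, g'(4) = 48, so z₁ = 4 − 40/48 = 19/6.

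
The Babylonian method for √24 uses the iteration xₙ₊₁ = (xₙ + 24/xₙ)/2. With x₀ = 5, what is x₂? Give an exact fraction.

4801/980

x₁ = (5 + 24/5)/2 = 49/10.
x₂ = (49/10 + 24/(49/10))/2 = 4801/980.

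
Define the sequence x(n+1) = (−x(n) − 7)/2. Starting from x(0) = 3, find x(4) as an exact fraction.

x(1) = (−3 − 7)/2 = −5.
x(2) = (−(−5) − 7)/2 = −1.
x(3) = (−(−1) − 7)/2 = −3.
x(4) = (−(−3) − 7)/2 = −2.

−2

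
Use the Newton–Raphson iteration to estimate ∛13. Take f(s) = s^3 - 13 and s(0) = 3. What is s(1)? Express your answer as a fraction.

f'(s) = 3s^2.
f(3) = 14, f'(3) = 27, so s(1) = 3 - 14/27 = 67/27.

67/27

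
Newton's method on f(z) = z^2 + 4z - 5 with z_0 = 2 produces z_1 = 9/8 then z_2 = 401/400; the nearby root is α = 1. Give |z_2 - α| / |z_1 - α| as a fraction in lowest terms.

z_1 - α = 9/8 - 1 = 1/8, so |z_1 - α| = 1/8.
z_2 - α = 401/400 - 1 = 1/400, so |z_2 - α| = 1/400.
Ratio = (1/400) / (1/8) = 1/50.

1/50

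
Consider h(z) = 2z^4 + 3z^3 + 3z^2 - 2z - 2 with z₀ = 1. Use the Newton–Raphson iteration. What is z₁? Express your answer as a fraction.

17/21

h'(z) = 8z^3 + 9z^2 + 6z - 2.
h(1) = 4, h'(1) = 21, so z₁ = 1 - 4/21 = 17/21.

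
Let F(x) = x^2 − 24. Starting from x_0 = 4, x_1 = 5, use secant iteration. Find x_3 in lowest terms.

436/89

F(4) = −8, F(5) = 1. x_2 = 5 − 1·(5 − 4)/(1 − (−8)) = 44/9.
F(5) = 1, F(44/9) = −8/81. x_3 = (44/9) − (−8/81)·((44/9) − 5)/((−8/81) − 1) = 436/89.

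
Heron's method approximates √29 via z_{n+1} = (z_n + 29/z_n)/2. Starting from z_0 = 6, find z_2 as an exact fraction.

z_1 = (6 + 29/6)/2 = 65/12.
z_2 = (65/12 + 29/(65/12))/2 = 8401/1560.

8401/1560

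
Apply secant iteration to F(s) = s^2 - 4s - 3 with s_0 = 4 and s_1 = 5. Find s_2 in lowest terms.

23/5

F(4) = -3, F(5) = 2. s_2 = 5 - 2·(5 - 4)/(2 - (-3)) = 23/5.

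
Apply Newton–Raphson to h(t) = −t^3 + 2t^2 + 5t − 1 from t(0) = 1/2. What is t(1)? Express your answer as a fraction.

1/5

h'(t) = −3t^2 + 4t + 5.
h(1/2) = 15/8, h'(1/2) = 25/4, so t(1) = (1/2) − (15/8)/(25/4) = 1/5.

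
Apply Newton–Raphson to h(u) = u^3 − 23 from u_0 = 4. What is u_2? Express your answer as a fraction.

h'(u) = 3u^2.
h(4) = 41, h'(4) = 48, so u_1 = 4 − 41/48 = 151/48.
h(151/48) = 899335/110592, h'(151/48) = 22801/768, so u_2 = (151/48) − (899335/110592)/(22801/768) = 4714759/1641672.

4714759/1641672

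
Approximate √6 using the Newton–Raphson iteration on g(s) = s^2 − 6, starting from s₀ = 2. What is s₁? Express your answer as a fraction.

g'(s) = 2s.
g(2) = −2, g'(2) = 4, so s₁ = 2 − (−2)/4 = 5/2.

5/2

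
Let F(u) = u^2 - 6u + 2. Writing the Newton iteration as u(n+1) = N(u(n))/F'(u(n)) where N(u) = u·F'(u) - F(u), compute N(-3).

F'(u) = 2u - 6.
N(u) = u·F'(u) - F(u) = u·(2u - 6) - (u^2 - 6u + 2) = u^2 - 2.
N(-3) = 7.

7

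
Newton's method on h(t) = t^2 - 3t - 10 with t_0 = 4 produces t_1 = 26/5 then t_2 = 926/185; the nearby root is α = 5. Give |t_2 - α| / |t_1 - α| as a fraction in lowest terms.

t_1 - α = 26/5 - 5 = 1/5, so |t_1 - α| = 1/5.
t_2 - α = 926/185 - 5 = 1/185, so |t_2 - α| = 1/185.
Ratio = (1/185) / (1/5) = 1/37.

1/37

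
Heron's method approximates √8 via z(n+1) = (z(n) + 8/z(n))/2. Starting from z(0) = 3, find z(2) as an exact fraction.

577/204

z(1) = (3 + 8/3)/2 = 17/6.
z(2) = (17/6 + 8/(17/6))/2 = 577/204.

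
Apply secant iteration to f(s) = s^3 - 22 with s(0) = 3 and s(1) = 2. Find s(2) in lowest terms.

52/19

f(3) = 5, f(2) = -14. s(2) = 2 - (-14)·(2 - 3)/((-14) - 5) = 52/19.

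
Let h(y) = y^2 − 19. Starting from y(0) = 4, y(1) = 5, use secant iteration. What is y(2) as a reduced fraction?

h(4) = −3, h(5) = 6. y(2) = 5 − 6·(5 − 4)/(6 − (−3)) = 13/3.

13/3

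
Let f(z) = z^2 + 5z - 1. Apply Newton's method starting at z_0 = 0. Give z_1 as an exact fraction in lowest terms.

1/5

f'(z) = 2z + 5.
f(0) = -1, f'(0) = 5, so z_1 = 0 - (-1)/5 = 1/5.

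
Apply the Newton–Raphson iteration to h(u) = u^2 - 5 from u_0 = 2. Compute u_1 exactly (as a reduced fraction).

9/4

h'(u) = 2u.
h(2) = -1, h'(2) = 4, so u_1 = 2 - (-1)/4 = 9/4.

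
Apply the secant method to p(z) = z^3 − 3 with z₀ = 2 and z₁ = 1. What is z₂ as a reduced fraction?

p(2) = 5, p(1) = −2. z₂ = 1 − (−2)·(1 − 2)/((−2) − 5) = 9/7.

9/7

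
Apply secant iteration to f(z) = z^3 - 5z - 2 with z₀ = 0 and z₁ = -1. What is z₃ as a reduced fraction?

f(0) = -2, f(-1) = 2. z₂ = (-1) - 2·((-1) - 0)/(2 - (-2)) = -1/2.
f(-1) = 2, f(-1/2) = 3/8. z₃ = (-1/2) - (3/8)·((-1/2) - (-1))/((3/8) - 2) = -5/13.

-5/13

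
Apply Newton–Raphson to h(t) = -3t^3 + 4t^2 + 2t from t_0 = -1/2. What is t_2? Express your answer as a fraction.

h'(t) = -9t^2 + 8t + 2.
h(-1/2) = 3/8, h'(-1/2) = -17/4, so t_1 = (-1/2) - (3/8)/(-17/4) = -7/17.
h(-7/17) = 315/4913, h'(-7/17) = -815/289, so t_2 = (-7/17) - (315/4913)/(-815/289) = -1078/2771.

-1078/2771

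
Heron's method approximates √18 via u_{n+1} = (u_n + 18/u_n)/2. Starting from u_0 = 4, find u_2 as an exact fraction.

u_1 = (4 + 18/4)/2 = 17/4.
u_2 = (17/4 + 18/(17/4))/2 = 577/136.

577/136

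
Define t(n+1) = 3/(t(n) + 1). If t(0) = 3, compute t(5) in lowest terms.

t(1) = 3/(3 + 1) = 3/4.
t(2) = 3/(3/4 + 1) = 12/7.
t(3) = 3/(12/7 + 1) = 21/19.
t(4) = 3/(21/19 + 1) = 57/40.
t(5) = 3/(57/40 + 1) = 120/97.

120/97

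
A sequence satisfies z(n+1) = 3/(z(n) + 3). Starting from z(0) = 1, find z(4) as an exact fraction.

z(1) = 3/(1 + 3) = 3/4.
z(2) = 3/(3/4 + 3) = 4/5.
z(3) = 3/(4/5 + 3) = 15/19.
z(4) = 3/(15/19 + 3) = 19/24.

19/24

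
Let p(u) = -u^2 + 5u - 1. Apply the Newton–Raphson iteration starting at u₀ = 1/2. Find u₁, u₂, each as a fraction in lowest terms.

p'(u) = -2u + 5.
p(1/2) = 5/4, p'(1/2) = 4, so u₁ = (1/2) - (5/4)/4 = 3/16.
p(3/16) = -25/256, p'(3/16) = 37/8, so u₂ = (3/16) - (-25/256)/(37/8) = 247/1184.

u₁ = 3/16, u₂ = 247/1184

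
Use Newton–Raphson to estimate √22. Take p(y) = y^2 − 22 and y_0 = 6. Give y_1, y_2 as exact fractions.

y_1 = 29/6, y_2 = 1633/348

p'(y) = 2y.
p(6) = 14, p'(6) = 12, so y_1 = 6 − 14/12 = 29/6.
p(29/6) = 49/36, p'(29/6) = 29/3, so y_2 = (29/6) − (49/36)/(29/3) = 1633/348.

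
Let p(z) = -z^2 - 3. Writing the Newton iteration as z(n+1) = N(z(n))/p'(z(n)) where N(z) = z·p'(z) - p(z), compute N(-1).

2

p'(z) = -2z.
N(z) = z·p'(z) - p(z) = z·(-2z) - (-z^2 - 3) = -z^2 + 3.
N(-1) = 2.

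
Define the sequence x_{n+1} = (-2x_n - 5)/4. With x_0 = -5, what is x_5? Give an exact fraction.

-45/64

x_1 = (-2·(-5) - 5)/4 = 5/4.
x_2 = (-2·(5/4) - 5)/4 = -15/8.
x_3 = (-2·(-15/8) - 5)/4 = -5/16.
x_4 = (-2·(-5/16) - 5)/4 = -35/32.
x_5 = (-2·(-35/32) - 5)/4 = -45/64.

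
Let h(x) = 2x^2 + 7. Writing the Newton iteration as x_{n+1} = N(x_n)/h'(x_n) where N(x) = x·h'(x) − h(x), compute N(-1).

−5

h'(x) = 4x.
N(x) = x·h'(x) − h(x) = x·(4x) − (2x^2 + 7) = 2x^2 − 7.
N(-1) = −5.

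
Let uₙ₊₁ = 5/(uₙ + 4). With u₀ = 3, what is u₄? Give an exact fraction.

835/833

u₁ = 5/(3 + 4) = 5/7.
u₂ = 5/(5/7 + 4) = 35/33.
u₃ = 5/(35/33 + 4) = 165/167.
u₄ = 5/(165/167 + 4) = 835/833.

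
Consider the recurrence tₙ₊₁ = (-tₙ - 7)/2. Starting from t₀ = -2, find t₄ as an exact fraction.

t₁ = (-(-2) - 7)/2 = -5/2.
t₂ = (-(-5/2) - 7)/2 = -9/4.
t₃ = (-(-9/4) - 7)/2 = -19/8.
t₄ = (-(-19/8) - 7)/2 = -37/16.

-37/16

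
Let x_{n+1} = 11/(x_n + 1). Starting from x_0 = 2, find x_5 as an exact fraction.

x_1 = 11/(2 + 1) = 11/3.
x_2 = 11/(11/3 + 1) = 33/14.
x_3 = 11/(33/14 + 1) = 154/47.
x_4 = 11/(154/47 + 1) = 517/201.
x_5 = 11/(517/201 + 1) = 2211/718.

2211/718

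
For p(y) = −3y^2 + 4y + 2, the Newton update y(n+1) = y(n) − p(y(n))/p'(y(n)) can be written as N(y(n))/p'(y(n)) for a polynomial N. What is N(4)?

p'(y) = −6y + 4.
N(y) = y·p'(y) − p(y) = y·(−6y + 4) − (−3y^2 + 4y + 2) = −3y^2 − 2.
N(4) = −50.

−50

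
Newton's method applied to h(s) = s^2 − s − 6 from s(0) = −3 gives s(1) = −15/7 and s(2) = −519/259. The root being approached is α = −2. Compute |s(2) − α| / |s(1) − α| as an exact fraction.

s(1) − α = −15/7 − (−2) = −15/7 + 2 = −1/7, so |s(1) − α| = 1/7.
s(2) − α = −519/259 − (−2) = −519/259 + 2 = −1/259, so |s(2) − α| = 1/259.
Ratio = (1/259) / (1/7) = 1/37.

1/37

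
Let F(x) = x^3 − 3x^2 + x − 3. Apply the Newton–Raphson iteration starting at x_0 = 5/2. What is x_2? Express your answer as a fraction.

11125/3667

F'(x) = 3x^2 − 6x + 1.
F(5/2) = −29/8, F'(5/2) = 19/4, so x_1 = (5/2) − (−29/8)/(19/4) = 62/19.
F(62/19) = 21025/6859, F'(62/19) = 4825/361, so x_2 = (62/19) − (21025/6859)/(4825/361) = 11125/3667.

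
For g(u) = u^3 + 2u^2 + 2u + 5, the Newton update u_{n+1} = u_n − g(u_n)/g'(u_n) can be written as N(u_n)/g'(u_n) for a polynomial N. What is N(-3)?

g'(u) = 3u^2 + 4u + 2.
N(u) = u·g'(u) − g(u) = u·(3u^2 + 4u + 2) − (u^3 + 2u^2 + 2u + 5) = 2u^3 + 2u^2 − 5.
N(-3) = −41.

−41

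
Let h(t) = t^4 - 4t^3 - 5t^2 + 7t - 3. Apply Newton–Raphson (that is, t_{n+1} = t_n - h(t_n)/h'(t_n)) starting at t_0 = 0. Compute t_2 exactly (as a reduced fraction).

h'(t) = 4t^3 - 12t^2 - 10t + 7.
h(0) = -3, h'(0) = 7, so t_1 = 0 - (-3)/7 = 3/7.
h(3/7) = -2880/2401, h'(3/7) = 283/343, so t_2 = (3/7) - (-2880/2401)/(283/343) = 3729/1981.

3729/1981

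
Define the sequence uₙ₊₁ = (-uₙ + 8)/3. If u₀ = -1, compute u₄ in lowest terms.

u₁ = (-(-1) + 8)/3 = 3.
u₂ = (-3 + 8)/3 = 5/3.
u₃ = (-(5/3) + 8)/3 = 19/9.
u₄ = (-(19/9) + 8)/3 = 53/27.

53/27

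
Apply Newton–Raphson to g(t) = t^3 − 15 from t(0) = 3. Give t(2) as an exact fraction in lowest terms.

35269/14283

g'(t) = 3t^2.
g(3) = 12, g'(3) = 27, so t(1) = 3 − 12/27 = 23/9.
g(23/9) = 1232/729, g'(23/9) = 529/27, so t(2) = (23/9) − (1232/729)/(529/27) = 35269/14283.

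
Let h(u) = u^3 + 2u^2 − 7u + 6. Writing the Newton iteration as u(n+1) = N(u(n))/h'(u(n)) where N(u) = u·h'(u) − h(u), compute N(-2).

−14

h'(u) = 3u^2 + 4u − 7.
N(u) = u·h'(u) − h(u) = u·(3u^2 + 4u − 7) − (u^3 + 2u^2 − 7u + 6) = 2u^3 + 2u^2 − 6.
N(-2) = −14.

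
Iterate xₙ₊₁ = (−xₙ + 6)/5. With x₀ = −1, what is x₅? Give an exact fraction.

3127/3125

x₁ = (−(−1) + 6)/5 = 7/5.
x₂ = (−(7/5) + 6)/5 = 23/25.
x₃ = (−(23/25) + 6)/5 = 127/125.
x₄ = (−(127/125) + 6)/5 = 623/625.
x₅ = (−(623/625) + 6)/5 = 3127/3125.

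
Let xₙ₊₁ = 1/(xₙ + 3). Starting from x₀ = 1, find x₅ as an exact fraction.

142/469

x₁ = 1/(1 + 3) = 1/4.
x₂ = 1/(1/4 + 3) = 4/13.
x₃ = 1/(4/13 + 3) = 13/43.
x₄ = 1/(13/43 + 3) = 43/142.
x₅ = 1/(43/142 + 3) = 142/469.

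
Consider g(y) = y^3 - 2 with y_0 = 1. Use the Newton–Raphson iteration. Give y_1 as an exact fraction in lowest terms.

g'(y) = 3y^2.
g(1) = -1, g'(1) = 3, so y_1 = 1 - (-1)/3 = 4/3.

4/3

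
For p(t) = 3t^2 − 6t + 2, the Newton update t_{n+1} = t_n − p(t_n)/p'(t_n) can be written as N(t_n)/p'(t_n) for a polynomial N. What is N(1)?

1

p'(t) = 6t − 6.
N(t) = t·p'(t) − p(t) = t·(6t − 6) − (3t^2 − 6t + 2) = 3t^2 − 2.
N(1) = 1.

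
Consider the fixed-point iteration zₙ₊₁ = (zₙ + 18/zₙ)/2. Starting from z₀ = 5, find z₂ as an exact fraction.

3649/860

z₁ = (5 + 18/5)/2 = 43/10.
z₂ = (43/10 + 18/(43/10))/2 = 3649/860.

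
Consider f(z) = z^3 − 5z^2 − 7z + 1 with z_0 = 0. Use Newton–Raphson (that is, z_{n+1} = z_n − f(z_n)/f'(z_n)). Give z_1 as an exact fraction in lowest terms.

1/7

f'(z) = 3z^2 − 10z − 7.
f(0) = 1, f'(0) = −7, so z_1 = 0 − 1/(−7) = 1/7.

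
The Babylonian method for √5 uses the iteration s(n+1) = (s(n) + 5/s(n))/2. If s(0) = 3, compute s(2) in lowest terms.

47/21

s(1) = (3 + 5/3)/2 = 7/3.
s(2) = (7/3 + 5/(7/3))/2 = 47/21.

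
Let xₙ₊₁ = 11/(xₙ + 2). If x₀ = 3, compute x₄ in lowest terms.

1067/425

x₁ = 11/(3 + 2) = 11/5.
x₂ = 11/(11/5 + 2) = 55/21.
x₃ = 11/(55/21 + 2) = 231/97.
x₄ = 11/(231/97 + 2) = 1067/425.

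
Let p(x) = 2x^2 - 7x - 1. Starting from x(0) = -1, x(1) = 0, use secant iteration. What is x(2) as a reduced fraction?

p(-1) = 8, p(0) = -1. x(2) = 0 - (-1)·(0 - (-1))/((-1) - 8) = -1/9.

-1/9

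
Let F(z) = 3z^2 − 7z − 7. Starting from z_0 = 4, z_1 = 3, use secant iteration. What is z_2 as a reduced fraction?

43/14

F(4) = 13, F(3) = −1. z_2 = 3 − (−1)·(3 − 4)/((−1) − 13) = 43/14.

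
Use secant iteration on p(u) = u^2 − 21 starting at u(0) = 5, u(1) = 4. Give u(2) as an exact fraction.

p(5) = 4, p(4) = −5. u(2) = 4 − (−5)·(4 − 5)/((−5) − 4) = 41/9.

41/9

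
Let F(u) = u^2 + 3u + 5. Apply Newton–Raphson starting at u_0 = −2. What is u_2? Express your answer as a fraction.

−4/5

F'(u) = 2u + 3.
F(−2) = 3, F'(−2) = −1, so u_1 = (−2) − 3/(−1) = 1.
F(1) = 9, F'(1) = 5, so u_2 = 1 − 9/5 = −4/5.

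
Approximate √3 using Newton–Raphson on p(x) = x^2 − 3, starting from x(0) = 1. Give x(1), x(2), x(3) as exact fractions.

p'(x) = 2x.
p(1) = −2, p'(1) = 2, so x(1) = 1 − (−2)/2 = 2.
p(2) = 1, p'(2) = 4, so x(2) = 2 − 1/4 = 7/4.
p(7/4) = 1/16, p'(7/4) = 7/2, so x(3) = (7/4) − (1/16)/(7/2) = 97/56.

x(1) = 2, x(2) = 7/4, x(3) = 97/56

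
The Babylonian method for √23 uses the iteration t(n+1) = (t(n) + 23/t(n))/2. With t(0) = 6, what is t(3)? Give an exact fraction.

t(1) = (6 + 23/6)/2 = 59/12.
t(2) = (59/12 + 23/(59/12))/2 = 6793/1416.
t(3) = (6793/1416 + 23/(6793/1416))/2 = 92261137/19237776.

92261137/19237776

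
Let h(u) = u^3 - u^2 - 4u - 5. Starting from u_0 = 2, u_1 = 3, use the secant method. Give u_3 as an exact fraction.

4763/1621

h(2) = -9, h(3) = 1. u_2 = 3 - 1·(3 - 2)/(1 - (-9)) = 29/10.
h(3) = 1, h(29/10) = -621/1000. u_3 = (29/10) - (-621/1000)·((29/10) - 3)/((-621/1000) - 1) = 4763/1621.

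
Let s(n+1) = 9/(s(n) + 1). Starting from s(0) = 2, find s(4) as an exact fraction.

117/49

s(1) = 9/(2 + 1) = 3.
s(2) = 9/(3 + 1) = 9/4.
s(3) = 9/(9/4 + 1) = 36/13.
s(4) = 9/(36/13 + 1) = 117/49.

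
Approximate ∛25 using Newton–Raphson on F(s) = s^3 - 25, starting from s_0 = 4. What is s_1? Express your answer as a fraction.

51/16

F'(s) = 3s^2.
F(4) = 39, F'(4) = 48, so s_1 = 4 - 39/48 = 51/16.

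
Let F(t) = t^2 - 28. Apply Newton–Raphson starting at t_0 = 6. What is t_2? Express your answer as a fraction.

127/24

F'(t) = 2t.
F(6) = 8, F'(6) = 12, so t_1 = 6 - 8/12 = 16/3.
F(16/3) = 4/9, F'(16/3) = 32/3, so t_2 = (16/3) - (4/9)/(32/3) = 127/24.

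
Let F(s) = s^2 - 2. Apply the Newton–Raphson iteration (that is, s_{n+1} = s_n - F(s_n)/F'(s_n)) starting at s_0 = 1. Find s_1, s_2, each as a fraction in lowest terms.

F'(s) = 2s.
F(1) = -1, F'(1) = 2, so s_1 = 1 - (-1)/2 = 3/2.
F(3/2) = 1/4, F'(3/2) = 3, so s_2 = (3/2) - (1/4)/3 = 17/12.

s_1 = 3/2, s_2 = 17/12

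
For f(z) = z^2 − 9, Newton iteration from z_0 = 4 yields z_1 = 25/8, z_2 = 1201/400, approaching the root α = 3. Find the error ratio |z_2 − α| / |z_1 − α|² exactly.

z_1 − α = 25/8 − 3 = 1/8, so |z_1 − α| = 1/8.
z_2 − α = 1201/400 − 3 = 1/400, so |z_2 − α| = 1/400.
|z_1 − α|² = 1/64.
Ratio = (1/400) / (1/64) = 4/25.

4/25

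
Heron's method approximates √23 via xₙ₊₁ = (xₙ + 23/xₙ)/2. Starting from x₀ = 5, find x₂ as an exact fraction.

1151/240

x₁ = (5 + 23/5)/2 = 24/5.
x₂ = (24/5 + 23/(24/5))/2 = 1151/240.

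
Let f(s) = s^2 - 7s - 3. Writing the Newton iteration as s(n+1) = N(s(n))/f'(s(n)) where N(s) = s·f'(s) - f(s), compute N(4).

19

f'(s) = 2s - 7.
N(s) = s·f'(s) - f(s) = s·(2s - 7) - (s^2 - 7s - 3) = s^2 + 3.
N(4) = 19.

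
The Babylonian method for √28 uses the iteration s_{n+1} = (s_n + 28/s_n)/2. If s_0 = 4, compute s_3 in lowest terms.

108497/20504

s_1 = (4 + 28/4)/2 = 11/2.
s_2 = (11/2 + 28/(11/2))/2 = 233/44.
s_3 = (233/44 + 28/(233/44))/2 = 108497/20504.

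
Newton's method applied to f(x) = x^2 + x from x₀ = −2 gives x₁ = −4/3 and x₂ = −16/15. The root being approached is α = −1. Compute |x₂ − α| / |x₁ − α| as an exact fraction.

x₁ − α = −4/3 − (−1) = −4/3 + 1 = −1/3, so |x₁ − α| = 1/3.
x₂ − α = −16/15 − (−1) = −16/15 + 1 = −1/15, so |x₂ − α| = 1/15.
Ratio = (1/15) / (1/3) = 1/5.

1/5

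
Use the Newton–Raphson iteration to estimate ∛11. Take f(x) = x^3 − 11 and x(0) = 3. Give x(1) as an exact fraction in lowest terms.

65/27

f'(x) = 3x^2.
f(3) = 16, f'(3) = 27, so x(1) = 3 − 16/27 = 65/27.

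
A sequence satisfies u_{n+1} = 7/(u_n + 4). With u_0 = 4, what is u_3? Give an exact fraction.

273/212

u_1 = 7/(4 + 4) = 7/8.
u_2 = 7/(7/8 + 4) = 56/39.
u_3 = 7/(56/39 + 4) = 273/212.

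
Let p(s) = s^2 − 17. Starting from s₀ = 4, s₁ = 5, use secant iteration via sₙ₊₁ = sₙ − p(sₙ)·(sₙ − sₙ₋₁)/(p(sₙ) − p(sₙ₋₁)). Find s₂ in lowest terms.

p(4) = −1, p(5) = 8. s₂ = 5 − 8·(5 − 4)/(8 − (−1)) = 37/9.

37/9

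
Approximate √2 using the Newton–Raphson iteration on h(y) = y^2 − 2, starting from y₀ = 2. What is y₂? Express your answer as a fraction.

17/12

h'(y) = 2y.
h(2) = 2, h'(2) = 4, so y₁ = 2 − 2/4 = 3/2.
h(3/2) = 1/4, h'(3/2) = 3, so y₂ = (3/2) − (1/4)/3 = 17/12.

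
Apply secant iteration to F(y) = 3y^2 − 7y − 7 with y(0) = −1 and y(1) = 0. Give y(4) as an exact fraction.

−1120/1483

F(−1) = 3, F(0) = −7. y(2) = 0 − (−7)·(0 − (−1))/((−7) − 3) = −7/10.
F(0) = −7, F(−7/10) = −63/100. y(3) = (−7/10) − (−63/100)·((−7/10) − 0)/((−63/100) − (−7)) = −10/13.
F(−7/10) = −63/100, F(−10/13) = 27/169. y(4) = (−10/13) − (27/169)·((−10/13) − (−7/10))/((27/169) − (−63/100)) = −1120/1483.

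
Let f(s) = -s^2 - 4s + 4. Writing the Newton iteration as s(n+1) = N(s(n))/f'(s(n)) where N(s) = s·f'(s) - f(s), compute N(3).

f'(s) = -2s - 4.
N(s) = s·f'(s) - f(s) = s·(-2s - 4) - (-s^2 - 4s + 4) = -s^2 - 4.
N(3) = -13.

-13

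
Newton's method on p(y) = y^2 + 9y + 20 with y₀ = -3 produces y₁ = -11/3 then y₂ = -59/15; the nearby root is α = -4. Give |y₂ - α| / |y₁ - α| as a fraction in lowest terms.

y₁ - α = -11/3 - (-4) = -11/3 + 4 = 1/3, so |y₁ - α| = 1/3.
y₂ - α = -59/15 - (-4) = -59/15 + 4 = 1/15, so |y₂ - α| = 1/15.
Ratio = (1/15) / (1/3) = 1/5.

1/5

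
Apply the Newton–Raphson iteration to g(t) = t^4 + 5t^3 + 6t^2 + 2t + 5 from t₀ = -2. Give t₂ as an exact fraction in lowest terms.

-5371/2476

g'(t) = 4t^3 + 15t^2 + 12t + 2.
g(-2) = 1, g'(-2) = 6, so t₁ = (-2) - 1/6 = -13/6.
g(-13/6) = 19/1296, g'(-13/6) = 619/108, so t₂ = (-13/6) - (19/1296)/(619/108) = -5371/2476.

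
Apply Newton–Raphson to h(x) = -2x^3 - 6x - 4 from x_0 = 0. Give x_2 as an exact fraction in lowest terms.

-70/117

h'(x) = -6x^2 - 6.
h(0) = -4, h'(0) = -6, so x_1 = 0 - (-4)/(-6) = -2/3.
h(-2/3) = 16/27, h'(-2/3) = -26/3, so x_2 = (-2/3) - (16/27)/(-26/3) = -70/117.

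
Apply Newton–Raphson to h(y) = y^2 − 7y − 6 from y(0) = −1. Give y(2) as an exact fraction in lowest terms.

h'(y) = 2y − 7.
h(−1) = 2, h'(−1) = −9, so y(1) = (−1) − 2/(−9) = −7/9.
h(−7/9) = 4/81, h'(−7/9) = −77/9, so y(2) = (−7/9) − (4/81)/(−77/9) = −535/693.

−535/693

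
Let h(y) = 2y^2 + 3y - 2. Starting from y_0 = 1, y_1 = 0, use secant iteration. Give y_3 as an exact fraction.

h(1) = 3, h(0) = -2. y_2 = 0 - (-2)·(0 - 1)/((-2) - 3) = 2/5.
h(0) = -2, h(2/5) = -12/25. y_3 = (2/5) - (-12/25)·((2/5) - 0)/((-12/25) - (-2)) = 10/19.

10/19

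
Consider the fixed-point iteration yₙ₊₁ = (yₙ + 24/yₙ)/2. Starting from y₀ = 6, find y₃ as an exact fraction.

y₁ = (6 + 24/6)/2 = 5.
y₂ = (5 + 24/5)/2 = 49/10.
y₃ = (49/10 + 24/(49/10))/2 = 4801/980.

4801/980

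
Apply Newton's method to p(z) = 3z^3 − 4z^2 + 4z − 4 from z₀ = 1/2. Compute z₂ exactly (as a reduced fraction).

62/47

p'(z) = 9z^2 − 8z + 4.
p(1/2) = −21/8, p'(1/2) = 9/4, so z₁ = (1/2) − (−21/8)/(9/4) = 5/3.
p(5/3) = 49/9, p'(5/3) = 47/3, so z₂ = (5/3) − (49/9)/(47/3) = 62/47.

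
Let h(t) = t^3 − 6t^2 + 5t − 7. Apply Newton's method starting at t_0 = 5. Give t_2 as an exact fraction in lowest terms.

566103/106670

h'(t) = 3t^2 − 12t + 5.
h(5) = −7, h'(5) = 20, so t_1 = 5 − (−7)/20 = 107/20.
h(107/20) = 9163/8000, h'(107/20) = 10667/400, so t_2 = (107/20) − (9163/8000)/(10667/400) = 566103/106670.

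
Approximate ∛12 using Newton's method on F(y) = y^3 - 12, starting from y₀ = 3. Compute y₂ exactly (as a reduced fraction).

7511/3267

F'(y) = 3y^2.
F(3) = 15, F'(3) = 27, so y₁ = 3 - 15/27 = 22/9.
F(22/9) = 1900/729, F'(22/9) = 484/27, so y₂ = (22/9) - (1900/729)/(484/27) = 7511/3267.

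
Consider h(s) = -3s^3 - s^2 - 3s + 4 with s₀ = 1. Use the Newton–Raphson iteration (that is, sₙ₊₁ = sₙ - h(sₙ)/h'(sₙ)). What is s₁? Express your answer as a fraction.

11/14

h'(s) = -9s^2 - 2s - 3.
h(1) = -3, h'(1) = -14, so s₁ = 1 - (-3)/(-14) = 11/14.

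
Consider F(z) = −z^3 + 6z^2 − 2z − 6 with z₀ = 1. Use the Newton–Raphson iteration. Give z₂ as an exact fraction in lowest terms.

2129/1547

F'(z) = −3z^2 + 12z − 2.
F(1) = −3, F'(1) = 7, so z₁ = 1 − (−3)/7 = 10/7.
F(10/7) = 162/343, F'(10/7) = 442/49, so z₂ = (10/7) − (162/343)/(442/49) = 2129/1547.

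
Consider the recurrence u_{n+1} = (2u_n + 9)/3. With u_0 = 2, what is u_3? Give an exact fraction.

u_1 = (2·2 + 9)/3 = 13/3.
u_2 = (2·(13/3) + 9)/3 = 53/9.
u_3 = (2·(53/9) + 9)/3 = 187/27.

187/27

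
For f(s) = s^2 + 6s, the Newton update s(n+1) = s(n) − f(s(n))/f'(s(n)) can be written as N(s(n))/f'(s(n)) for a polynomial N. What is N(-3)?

f'(s) = 2s + 6.
N(s) = s·f'(s) − f(s) = s·(2s + 6) − (s^2 + 6s) = s^2.
N(-3) = 9.

9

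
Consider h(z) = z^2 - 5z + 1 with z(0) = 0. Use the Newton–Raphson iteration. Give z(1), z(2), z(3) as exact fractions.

h'(z) = 2z - 5.
h(0) = 1, h'(0) = -5, so z(1) = 0 - 1/(-5) = 1/5.
h(1/5) = 1/25, h'(1/5) = -23/5, so z(2) = (1/5) - (1/25)/(-23/5) = 24/115.
h(24/115) = 1/13225, h'(24/115) = -527/115, so z(3) = (24/115) - (1/13225)/(-527/115) = 12649/60605.

z(1) = 1/5, z(2) = 24/115, z(3) = 12649/60605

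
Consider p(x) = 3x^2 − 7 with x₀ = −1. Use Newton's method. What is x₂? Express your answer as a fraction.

p'(x) = 6x.
p(−1) = −4, p'(−1) = −6, so x₁ = (−1) − (−4)/(−6) = −5/3.
p(−5/3) = 4/3, p'(−5/3) = −10, so x₂ = (−5/3) − (4/3)/(−10) = −23/15.

−23/15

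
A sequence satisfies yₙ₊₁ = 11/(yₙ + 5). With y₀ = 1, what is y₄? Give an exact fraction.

y₁ = 11/(1 + 5) = 11/6.
y₂ = 11/(11/6 + 5) = 66/41.
y₃ = 11/(66/41 + 5) = 451/271.
y₄ = 11/(451/271 + 5) = 2981/1806.

2981/1806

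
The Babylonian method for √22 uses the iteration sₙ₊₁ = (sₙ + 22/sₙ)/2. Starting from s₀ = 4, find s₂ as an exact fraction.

713/152

s₁ = (4 + 22/4)/2 = 19/4.
s₂ = (19/4 + 22/(19/4))/2 = 713/152.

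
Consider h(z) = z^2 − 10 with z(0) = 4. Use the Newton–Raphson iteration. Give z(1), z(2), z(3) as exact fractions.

h'(z) = 2z.
h(4) = 6, h'(4) = 8, so z(1) = 4 − 6/8 = 13/4.
h(13/4) = 9/16, h'(13/4) = 13/2, so z(2) = (13/4) − (9/16)/(13/2) = 329/104.
h(329/104) = 81/10816, h'(329/104) = 329/52, so z(3) = (329/104) − (81/10816)/(329/52) = 216401/68432.

z(1) = 13/4, z(2) = 329/104, z(3) = 216401/68432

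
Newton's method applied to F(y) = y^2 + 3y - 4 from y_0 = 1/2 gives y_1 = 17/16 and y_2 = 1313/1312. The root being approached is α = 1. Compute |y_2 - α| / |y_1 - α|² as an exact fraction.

8/41

y_1 - α = 17/16 - 1 = 1/16, so |y_1 - α| = 1/16.
y_2 - α = 1313/1312 - 1 = 1/1312, so |y_2 - α| = 1/1312.
|y_1 - α|² = 1/256.
Ratio = (1/1312) / (1/256) = 8/41.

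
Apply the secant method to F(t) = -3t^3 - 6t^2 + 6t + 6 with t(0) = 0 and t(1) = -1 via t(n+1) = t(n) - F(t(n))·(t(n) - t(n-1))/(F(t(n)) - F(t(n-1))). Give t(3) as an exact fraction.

F(0) = 6, F(-1) = -3. t(2) = (-1) - (-3)·((-1) - 0)/((-3) - 6) = -2/3.
F(-1) = -3, F(-2/3) = 2/9. t(3) = (-2/3) - (2/9)·((-2/3) - (-1))/((2/9) - (-3)) = -20/29.

-20/29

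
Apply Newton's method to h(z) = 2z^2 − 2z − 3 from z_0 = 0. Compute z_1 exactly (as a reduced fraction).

h'(z) = 4z − 2.
h(0) = −3, h'(0) = −2, so z_1 = 0 − (−3)/(−2) = −3/2.

−3/2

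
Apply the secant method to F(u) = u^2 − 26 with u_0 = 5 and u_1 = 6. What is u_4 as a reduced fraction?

34862/6837

F(5) = −1, F(6) = 10. u_2 = 6 − 10·(6 − 5)/(10 − (−1)) = 56/11.
F(6) = 10, F(56/11) = −10/121. u_3 = (56/11) − (−10/121)·((56/11) − 6)/((−10/121) − 10) = 311/61.
F(56/11) = −10/121, F(311/61) = −25/3721. u_4 = (311/61) − (−25/3721)·((311/61) − (56/11))/((−25/3721) − (−10/121)) = 34862/6837.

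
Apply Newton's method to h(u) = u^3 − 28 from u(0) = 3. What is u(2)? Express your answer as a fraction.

h'(u) = 3u^2.
h(3) = −1, h'(3) = 27, so u(1) = 3 − (−1)/27 = 82/27.
h(82/27) = 244/19683, h'(82/27) = 6724/243, so u(2) = (82/27) − (244/19683)/(6724/243) = 413465/136161.

413465/136161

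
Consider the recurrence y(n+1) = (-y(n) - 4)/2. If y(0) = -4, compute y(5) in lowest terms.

-5/4

y(1) = (-(-4) - 4)/2 = 0.
y(2) = (-0 - 4)/2 = -2.
y(3) = (-(-2) - 4)/2 = -1.
y(4) = (-(-1) - 4)/2 = -3/2.
y(5) = (-(-3/2) - 4)/2 = -5/4.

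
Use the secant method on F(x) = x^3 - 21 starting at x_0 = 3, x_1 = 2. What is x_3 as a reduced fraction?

F(3) = 6, F(2) = -13. x_2 = 2 - (-13)·(2 - 3)/((-13) - 6) = 51/19.
F(2) = -13, F(51/19) = -11388/6859. x_3 = (51/19) - (-11388/6859)·((51/19) - 2)/((-11388/6859) - (-13)) = 16659/5983.

16659/5983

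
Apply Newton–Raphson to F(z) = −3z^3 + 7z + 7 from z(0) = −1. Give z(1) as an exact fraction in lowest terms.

1/2

F'(z) = −9z^2 + 7.
F(−1) = 3, F'(−1) = −2, so z(1) = (−1) − 3/(−2) = 1/2.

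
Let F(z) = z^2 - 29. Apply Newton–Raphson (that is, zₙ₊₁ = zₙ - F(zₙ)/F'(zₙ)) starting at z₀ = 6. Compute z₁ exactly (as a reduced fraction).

F'(z) = 2z.
F(6) = 7, F'(6) = 12, so z₁ = 6 - 7/12 = 65/12.

65/12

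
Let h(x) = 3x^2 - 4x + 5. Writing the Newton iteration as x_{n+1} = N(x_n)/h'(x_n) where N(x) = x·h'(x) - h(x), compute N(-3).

h'(x) = 6x - 4.
N(x) = x·h'(x) - h(x) = x·(6x - 4) - (3x^2 - 4x + 5) = 3x^2 - 5.
N(-3) = 22.

22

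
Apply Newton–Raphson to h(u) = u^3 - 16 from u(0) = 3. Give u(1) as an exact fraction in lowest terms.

h'(u) = 3u^2.
h(3) = 11, h'(3) = 27, so u(1) = 3 - 11/27 = 70/27.

70/27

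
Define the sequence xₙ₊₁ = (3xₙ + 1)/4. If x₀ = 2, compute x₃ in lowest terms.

x₁ = (3·2 + 1)/4 = 7/4.
x₂ = (3·(7/4) + 1)/4 = 25/16.
x₃ = (3·(25/16) + 1)/4 = 91/64.

91/64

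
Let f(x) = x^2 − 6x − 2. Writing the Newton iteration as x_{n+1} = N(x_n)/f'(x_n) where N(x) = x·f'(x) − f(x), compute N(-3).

11

f'(x) = 2x − 6.
N(x) = x·f'(x) − f(x) = x·(2x − 6) − (x^2 − 6x − 2) = x^2 + 2.
N(-3) = 11.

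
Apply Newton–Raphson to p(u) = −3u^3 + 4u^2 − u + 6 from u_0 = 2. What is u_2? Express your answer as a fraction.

p'(u) = −9u^2 + 8u − 1.
p(2) = −4, p'(2) = −21, so u_1 = 2 − (−4)/(−21) = 38/21.
p(38/21) = −1504/3087, p'(38/21) = −2351/147, so u_2 = (38/21) − (−1504/3087)/(−2351/147) = 29278/16457.

29278/16457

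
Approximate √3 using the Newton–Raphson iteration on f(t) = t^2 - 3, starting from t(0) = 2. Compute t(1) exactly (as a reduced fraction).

f'(t) = 2t.
f(2) = 1, f'(2) = 4, so t(1) = 2 - 1/4 = 7/4.

7/4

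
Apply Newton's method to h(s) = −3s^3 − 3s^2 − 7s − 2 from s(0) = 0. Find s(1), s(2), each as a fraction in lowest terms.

s(1) = −2/7, s(2) = −130/413

h'(s) = −9s^2 − 6s − 7.
h(0) = −2, h'(0) = −7, so s(1) = 0 − (−2)/(−7) = −2/7.
h(−2/7) = −60/343, h'(−2/7) = −295/49, so s(2) = (−2/7) − (−60/343)/(−295/49) = −130/413.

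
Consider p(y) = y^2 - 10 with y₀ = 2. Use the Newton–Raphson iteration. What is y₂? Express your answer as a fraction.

p'(y) = 2y.
p(2) = -6, p'(2) = 4, so y₁ = 2 - (-6)/4 = 7/2.
p(7/2) = 9/4, p'(7/2) = 7, so y₂ = (7/2) - (9/4)/7 = 89/28.

89/28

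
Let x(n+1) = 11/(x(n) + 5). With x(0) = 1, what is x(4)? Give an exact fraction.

x(1) = 11/(1 + 5) = 11/6.
x(2) = 11/(11/6 + 5) = 66/41.
x(3) = 11/(66/41 + 5) = 451/271.
x(4) = 11/(451/271 + 5) = 2981/1806.

2981/1806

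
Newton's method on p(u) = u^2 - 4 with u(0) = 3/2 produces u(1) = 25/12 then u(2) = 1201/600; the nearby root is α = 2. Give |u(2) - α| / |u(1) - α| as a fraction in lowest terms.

1/50

u(1) - α = 25/12 - 2 = 1/12, so |u(1) - α| = 1/12.
u(2) - α = 1201/600 - 2 = 1/600, so |u(2) - α| = 1/600.
Ratio = (1/600) / (1/12) = 1/50.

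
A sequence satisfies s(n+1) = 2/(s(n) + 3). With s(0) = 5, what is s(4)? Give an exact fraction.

94/167

s(1) = 2/(5 + 3) = 1/4.
s(2) = 2/(1/4 + 3) = 8/13.
s(3) = 2/(8/13 + 3) = 26/47.
s(4) = 2/(26/47 + 3) = 94/167.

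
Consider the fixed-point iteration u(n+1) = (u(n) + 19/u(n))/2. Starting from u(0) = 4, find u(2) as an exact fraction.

2441/560

u(1) = (4 + 19/4)/2 = 35/8.
u(2) = (35/8 + 19/(35/8))/2 = 2441/560.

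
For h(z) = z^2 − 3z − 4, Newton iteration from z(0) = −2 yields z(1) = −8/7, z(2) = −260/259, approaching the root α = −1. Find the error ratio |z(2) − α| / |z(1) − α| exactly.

1/37

z(1) − α = −8/7 − (−1) = −8/7 + 1 = −1/7, so |z(1) − α| = 1/7.
z(2) − α = −260/259 − (−1) = −260/259 + 1 = −1/259, so |z(2) − α| = 1/259.
Ratio = (1/259) / (1/7) = 1/37.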